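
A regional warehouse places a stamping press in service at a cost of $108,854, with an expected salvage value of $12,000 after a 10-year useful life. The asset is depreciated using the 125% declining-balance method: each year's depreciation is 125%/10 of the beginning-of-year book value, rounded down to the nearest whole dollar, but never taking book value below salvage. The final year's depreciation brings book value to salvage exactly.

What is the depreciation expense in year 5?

Depreciable base = $108,854 − $12,000 = $96,854.
Year 1: ⌊$108,854 × 125%/10⌋ = $13,606. Book value $95,248.
Year 2: ⌊$95,248 × 125%/10⌋ = $11,906. Book value $83,342.
Year 3: ⌊$83,342 × 125%/10⌋ = $10,417. Book value $72,925.
Year 4: ⌊$72,925 × 125%/10⌋ = $9,115. Book value $63,810.
Year 5: ⌊$63,810 × 125%/10⌋ = $7,976. Book value $55,834.

$7,976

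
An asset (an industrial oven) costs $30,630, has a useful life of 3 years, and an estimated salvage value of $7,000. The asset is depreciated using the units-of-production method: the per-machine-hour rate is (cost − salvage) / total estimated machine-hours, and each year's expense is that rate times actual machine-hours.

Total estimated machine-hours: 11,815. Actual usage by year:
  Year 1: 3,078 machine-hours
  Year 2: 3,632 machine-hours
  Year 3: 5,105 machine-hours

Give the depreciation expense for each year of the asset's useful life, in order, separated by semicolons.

$6,156; $7,264; $10,210

Depreciable base = $30,630 − $7,000 = $23,630.
Rate = $23,630 / 11,815 machine-hours = $2 per machine-hour.
Year 1: 3,078 × $2 = $6,156. Book value $24,474.
Year 2: 3,632 × $2 = $7,264. Book value $17,210.
Year 3: 5,105 × $2 = $10,210. Book value $7,000.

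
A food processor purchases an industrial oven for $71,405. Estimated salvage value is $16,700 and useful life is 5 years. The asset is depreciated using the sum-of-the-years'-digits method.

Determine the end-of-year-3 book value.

Depreciable base = $71,405 − $16,700 = $54,705.
Sum of the years' digits = 5+4+3+2+1 = 15.
Year 1: $54,705 × 5/15 = $18,235. Book value $53,170.
Year 2: $54,705 × 4/15 = $14,588. Book value $38,582.
Year 3: $54,705 × 3/15 = $10,941. Book value $27,641.

$27,641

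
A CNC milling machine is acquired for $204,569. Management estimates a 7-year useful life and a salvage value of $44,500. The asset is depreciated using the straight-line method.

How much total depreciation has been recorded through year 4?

$91,468

Depreciable base = $204,569 − $44,500 = $160,069.
Annual expense = $160,069 / 7 = $22,867.
End of year 1: book value $181,702.
End of year 2: book value $158,835.
End of year 3: book value $135,968.
End of year 4: book value $113,101.
Accumulated through year 4 = $204,569 − $113,101 = $91,468.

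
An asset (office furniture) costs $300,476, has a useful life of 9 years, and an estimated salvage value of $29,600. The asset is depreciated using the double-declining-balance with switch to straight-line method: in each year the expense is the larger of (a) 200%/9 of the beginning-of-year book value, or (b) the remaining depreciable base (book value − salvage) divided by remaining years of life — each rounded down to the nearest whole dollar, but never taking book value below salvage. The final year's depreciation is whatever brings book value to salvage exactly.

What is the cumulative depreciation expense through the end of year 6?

$233,956

Depreciable base = $300,476 − $29,600 = $270,876.
Year 1: DB = ⌊$300,476 × 200%/9⌋ = $66,772; SL = ⌊$270,876/9⌋ = $30,097 → take DB $66,772. Book value $233,704.
Year 2: DB = ⌊$233,704 × 200%/9⌋ = $51,934; SL = ⌊$204,104/8⌋ = $25,513 → take DB $51,934. Book value $181,770.
Year 3: DB = ⌊$181,770 × 200%/9⌋ = $40,393; SL = ⌊$152,170/7⌋ = $21,738 → take DB $40,393. Book value $141,377.
Year 4: DB = ⌊$141,377 × 200%/9⌋ = $31,417; SL = ⌊$111,777/6⌋ = $18,629 → take DB $31,417. Book value $109,960.
Year 5: DB = ⌊$109,960 × 200%/9⌋ = $24,435; SL = ⌊$80,360/5⌋ = $16,072 → take DB $24,435. Book value $85,525.
Year 6: DB = ⌊$85,525 × 200%/9⌋ = $19,005; SL = ⌊$55,925/4⌋ = $13,981 → take DB $19,005. Book value $66,520.
Accumulated through year 6 = $300,476 − $66,520 = $233,956.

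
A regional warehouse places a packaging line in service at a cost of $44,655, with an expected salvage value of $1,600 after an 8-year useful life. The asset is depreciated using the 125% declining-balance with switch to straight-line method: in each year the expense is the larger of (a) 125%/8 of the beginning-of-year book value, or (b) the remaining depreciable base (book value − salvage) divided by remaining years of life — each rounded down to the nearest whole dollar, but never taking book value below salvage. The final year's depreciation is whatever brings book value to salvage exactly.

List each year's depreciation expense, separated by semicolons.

Depreciable base = $44,655 − $1,600 = $43,055.
Year 1: DB = ⌊$44,655 × 125%/8⌋ = $6,977; SL = ⌊$43,055/8⌋ = $5,381 → take DB $6,977. Book value $37,678.
Year 2: DB = ⌊$37,678 × 125%/8⌋ = $5,887; SL = ⌊$36,078/7⌋ = $5,154 → take DB $5,887. Book value $31,791.
Year 3: DB = ⌊$31,791 × 125%/8⌋ = $4,967; SL = ⌊$30,191/6⌋ = $5,031 → take SL $5,031. Book value $26,760.
Year 4: DB = ⌊$26,760 × 125%/8⌋ = $4,181; SL = ⌊$25,160/5⌋ = $5,032 → take SL $5,032. Book value $21,728.
Year 5: DB = ⌊$21,728 × 125%/8⌋ = $3,395; SL = ⌊$20,128/4⌋ = $5,032 → take SL $5,032. Book value $16,696.
Year 6: DB = ⌊$16,696 × 125%/8⌋ = $2,608; SL = ⌊$15,096/3⌋ = $5,032 → take SL $5,032. Book value $11,664.
Year 7: DB = ⌊$11,664 × 125%/8⌋ = $1,822; SL = ⌊$10,064/2⌋ = $5,032 → take SL $5,032. Book value $6,632.
Year 8 (final): $6,632 − $1,600 = $5,032. Book value $1,600.

$6,977; $5,887; $5,031; $5,032; $5,032; $5,032; $5,032; $5,032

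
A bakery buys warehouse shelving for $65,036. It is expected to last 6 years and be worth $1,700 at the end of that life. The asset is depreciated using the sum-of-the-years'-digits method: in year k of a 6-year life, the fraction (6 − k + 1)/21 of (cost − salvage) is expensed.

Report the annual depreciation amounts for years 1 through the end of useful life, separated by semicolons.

$18,096; $15,080; $12,064; $9,048; $6,032; $3,016

Depreciable base = $65,036 − $1,700 = $63,336.
Sum of the years' digits = 6+5+4+3+2+1 = 21.
Year 1: $63,336 × 6/21 = $18,096. Book value $46,940.
Year 2: $63,336 × 5/21 = $15,080. Book value $31,860.
Year 3: $63,336 × 4/21 = $12,064. Book value $19,796.
Year 4: $63,336 × 3/21 = $9,048. Book value $10,748.
Year 5: $63,336 × 2/21 = $6,032. Book value $4,716.
Year 6: $63,336 × 1/21 = $3,016. Book value $1,700.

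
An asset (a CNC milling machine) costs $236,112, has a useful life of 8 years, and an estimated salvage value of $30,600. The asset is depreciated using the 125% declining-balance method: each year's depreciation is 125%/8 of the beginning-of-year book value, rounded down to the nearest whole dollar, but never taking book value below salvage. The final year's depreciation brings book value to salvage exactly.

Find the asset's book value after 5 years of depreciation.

$100,970

Depreciable base = $236,112 − $30,600 = $205,512.
Year 1: ⌊$236,112 × 125%/8⌋ = $36,892. Book value $199,220.
Year 2: ⌊$199,220 × 125%/8⌋ = $31,128. Book value $168,092.
Year 3: ⌊$168,092 × 125%/8⌋ = $26,264. Book value $141,828.
Year 4: ⌊$141,828 × 125%/8⌋ = $22,160. Book value $119,668.
Year 5: ⌊$119,668 × 125%/8⌋ = $18,698. Book value $100,970.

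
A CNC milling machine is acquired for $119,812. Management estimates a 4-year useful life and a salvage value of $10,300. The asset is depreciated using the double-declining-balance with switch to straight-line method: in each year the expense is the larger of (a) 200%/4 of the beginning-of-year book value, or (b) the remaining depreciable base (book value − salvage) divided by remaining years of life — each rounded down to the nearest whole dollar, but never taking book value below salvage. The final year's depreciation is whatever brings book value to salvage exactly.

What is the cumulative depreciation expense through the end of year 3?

Depreciable base = $119,812 − $10,300 = $109,512.
Year 1: DB = ⌊$119,812 × 200%/4⌋ = $59,906; SL = ⌊$109,512/4⌋ = $27,378 → take DB $59,906. Book value $59,906.
Year 2: DB = ⌊$59,906 × 200%/4⌋ = $29,953; SL = ⌊$49,606/3⌋ = $16,535 → take DB $29,953. Book value $29,953.
Year 3: DB = ⌊$29,953 × 200%/4⌋ = $14,976; SL = ⌊$19,653/2⌋ = $9,826 → take DB $14,976. Book value $14,977.
Accumulated through year 3 = $119,812 − $14,977 = $104,835.

$104,835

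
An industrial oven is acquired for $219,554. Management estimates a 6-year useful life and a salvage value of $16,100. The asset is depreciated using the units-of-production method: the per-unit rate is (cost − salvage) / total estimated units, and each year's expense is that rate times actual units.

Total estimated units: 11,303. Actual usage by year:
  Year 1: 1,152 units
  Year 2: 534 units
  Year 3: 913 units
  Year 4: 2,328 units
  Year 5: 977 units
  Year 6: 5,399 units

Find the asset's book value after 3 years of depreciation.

$172,772

Depreciable base = $219,554 − $16,100 = $203,454.
Rate = $203,454 / 11,303 units = $18 per unit.
Year 1: 1,152 × $18 = $20,736. Book value $198,818.
Year 2: 534 × $18 = $9,612. Book value $189,206.
Year 3: 913 × $18 = $16,434. Book value $172,772.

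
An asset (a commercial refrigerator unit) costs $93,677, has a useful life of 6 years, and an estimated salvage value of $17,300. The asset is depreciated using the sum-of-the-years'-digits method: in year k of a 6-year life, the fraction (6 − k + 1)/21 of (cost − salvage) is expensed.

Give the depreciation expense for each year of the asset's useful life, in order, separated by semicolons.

Depreciable base = $93,677 − $17,300 = $76,377.
Sum of the years' digits = 6+5+4+3+2+1 = 21.
Year 1: $76,377 × 6/21 = $21,822. Book value $71,855.
Year 2: $76,377 × 5/21 = $18,185. Book value $53,670.
Year 3: $76,377 × 4/21 = $14,548. Book value $39,122.
Year 4: $76,377 × 3/21 = $10,911. Book value $28,211.
Year 5: $76,377 × 2/21 = $7,274. Book value $20,937.
Year 6: $76,377 × 1/21 = $3,637. Book value $17,300.

$21,822; $18,185; $14,548; $10,911; $7,274; $3,637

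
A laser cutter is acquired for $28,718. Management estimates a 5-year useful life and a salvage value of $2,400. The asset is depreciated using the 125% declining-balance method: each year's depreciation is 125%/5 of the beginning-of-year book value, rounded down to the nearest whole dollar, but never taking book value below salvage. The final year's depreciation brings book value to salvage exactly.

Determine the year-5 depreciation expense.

Depreciable base = $28,718 − $2,400 = $26,318.
Year 1: ⌊$28,718 × 125%/5⌋ = $7,179. Book value $21,539.
Year 2: ⌊$21,539 × 125%/5⌋ = $5,384. Book value $16,155.
Year 3: ⌊$16,155 × 125%/5⌋ = $4,038. Book value $12,117.
Year 4: ⌊$12,117 × 125%/5⌋ = $3,029. Book value $9,088.
Year 5 (final): $9,088 − $2,400 = $6,688. Book value $2,400.

$6,688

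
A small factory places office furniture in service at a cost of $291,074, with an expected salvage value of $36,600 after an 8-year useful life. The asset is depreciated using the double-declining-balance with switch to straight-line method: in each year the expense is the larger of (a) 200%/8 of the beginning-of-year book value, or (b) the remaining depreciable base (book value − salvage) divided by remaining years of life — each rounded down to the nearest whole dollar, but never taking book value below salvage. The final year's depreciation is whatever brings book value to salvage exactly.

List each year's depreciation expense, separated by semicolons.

Depreciable base = $291,074 − $36,600 = $254,474.
Year 1: DB = ⌊$291,074 × 200%/8⌋ = $72,768; SL = ⌊$254,474/8⌋ = $31,809 → take DB $72,768. Book value $218,306.
Year 2: DB = ⌊$218,306 × 200%/8⌋ = $54,576; SL = ⌊$181,706/7⌋ = $25,958 → take DB $54,576. Book value $163,730.
Year 3: DB = ⌊$163,730 × 200%/8⌋ = $40,932; SL = ⌊$127,130/6⌋ = $21,188 → take DB $40,932. Book value $122,798.
Year 4: DB = ⌊$122,798 × 200%/8⌋ = $30,699; SL = ⌊$86,198/5⌋ = $17,239 → take DB $30,699. Book value $92,099.
Year 5: DB = ⌊$92,099 × 200%/8⌋ = $23,024; SL = ⌊$55,499/4⌋ = $13,874 → take DB $23,024. Book value $69,075.
Year 6: DB = ⌊$69,075 × 200%/8⌋ = $17,268; SL = ⌊$32,475/3⌋ = $10,825 → take DB $17,268. Book value $51,807.
Year 7: DB = ⌊$51,807 × 200%/8⌋ = $12,951; SL = ⌊$15,207/2⌋ = $7,603 → take DB $12,951. Book value $38,856.
Year 8 (final): $38,856 − $36,600 = $2,256. Book value $36,600.

$72,768; $54,576; $40,932; $30,699; $23,024; $17,268; $12,951; $2,256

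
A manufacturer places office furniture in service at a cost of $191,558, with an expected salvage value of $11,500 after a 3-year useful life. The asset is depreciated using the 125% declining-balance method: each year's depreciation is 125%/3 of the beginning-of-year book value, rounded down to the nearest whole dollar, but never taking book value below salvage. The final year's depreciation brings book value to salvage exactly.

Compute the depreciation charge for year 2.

Depreciable base = $191,558 − $11,500 = $180,058.
Year 1: ⌊$191,558 × 125%/3⌋ = $79,815. Book value $111,743.
Year 2: ⌊$111,743 × 125%/3⌋ = $46,559. Book value $65,184.

$46,559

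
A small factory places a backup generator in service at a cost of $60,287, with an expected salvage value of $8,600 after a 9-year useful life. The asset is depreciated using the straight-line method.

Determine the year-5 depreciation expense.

$5,743

Depreciable base = $60,287 − $8,600 = $51,687.
Annual expense = $51,687 / 9 = $5,743.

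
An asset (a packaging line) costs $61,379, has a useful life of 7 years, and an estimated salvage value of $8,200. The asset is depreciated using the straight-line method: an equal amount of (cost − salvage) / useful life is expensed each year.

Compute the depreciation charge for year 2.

Depreciable base = $61,379 − $8,200 = $53,179.
Annual expense = $53,179 / 7 = $7,597.

$7,597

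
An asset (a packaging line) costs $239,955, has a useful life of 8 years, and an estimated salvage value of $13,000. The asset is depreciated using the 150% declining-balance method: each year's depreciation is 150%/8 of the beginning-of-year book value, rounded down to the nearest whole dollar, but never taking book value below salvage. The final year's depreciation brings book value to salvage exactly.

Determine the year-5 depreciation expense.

$19,608

Depreciable base = $239,955 − $13,000 = $226,955.
Year 1: ⌊$239,955 × 150%/8⌋ = $44,991. Book value $194,964.
Year 2: ⌊$194,964 × 150%/8⌋ = $36,555. Book value $158,409.
Year 3: ⌊$158,409 × 150%/8⌋ = $29,701. Book value $128,708.
Year 4: ⌊$128,708 × 150%/8⌋ = $24,132. Book value $104,576.
Year 5: ⌊$104,576 × 150%/8⌋ = $19,608. Book value $84,968.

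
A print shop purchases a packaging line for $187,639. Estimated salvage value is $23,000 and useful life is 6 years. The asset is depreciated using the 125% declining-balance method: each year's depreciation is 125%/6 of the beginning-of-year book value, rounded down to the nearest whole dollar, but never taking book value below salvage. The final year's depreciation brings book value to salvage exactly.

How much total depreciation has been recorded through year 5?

Depreciable base = $187,639 − $23,000 = $164,639.
Year 1: ⌊$187,639 × 125%/6⌋ = $39,091. Book value $148,548.
Year 2: ⌊$148,548 × 125%/6⌋ = $30,947. Book value $117,601.
Year 3: ⌊$117,601 × 125%/6⌋ = $24,500. Book value $93,101.
Year 4: ⌊$93,101 × 125%/6⌋ = $19,396. Book value $73,705.
Year 5: ⌊$73,705 × 125%/6⌋ = $15,355. Book value $58,350.
Accumulated through year 5 = $187,639 − $58,350 = $129,289.

$129,289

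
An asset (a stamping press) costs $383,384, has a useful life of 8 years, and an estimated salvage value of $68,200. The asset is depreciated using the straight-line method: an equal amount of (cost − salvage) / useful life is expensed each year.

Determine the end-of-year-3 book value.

$265,190

Depreciable base = $383,384 − $68,200 = $315,184.
Annual expense = $315,184 / 8 = $39,398.
End of year 1: book value $343,986.
End of year 2: book value $304,588.
End of year 3: book value $265,190.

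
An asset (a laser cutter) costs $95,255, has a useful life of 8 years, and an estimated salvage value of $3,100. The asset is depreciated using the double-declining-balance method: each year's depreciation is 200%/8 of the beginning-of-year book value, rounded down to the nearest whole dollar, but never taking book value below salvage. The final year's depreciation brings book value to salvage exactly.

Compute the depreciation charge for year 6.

Depreciable base = $95,255 − $3,100 = $92,155.
Year 1: ⌊$95,255 × 200%/8⌋ = $23,813. Book value $71,442.
Year 2: ⌊$71,442 × 200%/8⌋ = $17,860. Book value $53,582.
Year 3: ⌊$53,582 × 200%/8⌋ = $13,395. Book value $40,187.
Year 4: ⌊$40,187 × 200%/8⌋ = $10,046. Book value $30,141.
Year 5: ⌊$30,141 × 200%/8⌋ = $7,535. Book value $22,606.
Year 6: ⌊$22,606 × 200%/8⌋ = $5,651. Book value $16,955.

$5,651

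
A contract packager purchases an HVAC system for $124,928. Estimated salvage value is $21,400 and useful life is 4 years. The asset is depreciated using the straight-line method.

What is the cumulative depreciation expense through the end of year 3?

Depreciable base = $124,928 − $21,400 = $103,528.
Annual expense = $103,528 / 4 = $25,882.
End of year 1: book value $99,046.
End of year 2: book value $73,164.
End of year 3: book value $47,282.
Accumulated through year 3 = $124,928 − $47,282 = $77,646.

$77,646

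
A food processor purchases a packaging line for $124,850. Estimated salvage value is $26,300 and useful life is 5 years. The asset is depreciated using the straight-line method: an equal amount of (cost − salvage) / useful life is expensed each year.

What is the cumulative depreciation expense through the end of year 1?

Depreciable base = $124,850 − $26,300 = $98,550.
Annual expense = $98,550 / 5 = $19,710.
End of year 1: book value $105,140.
Accumulated through year 1 = $124,850 − $105,140 = $19,710.

$19,710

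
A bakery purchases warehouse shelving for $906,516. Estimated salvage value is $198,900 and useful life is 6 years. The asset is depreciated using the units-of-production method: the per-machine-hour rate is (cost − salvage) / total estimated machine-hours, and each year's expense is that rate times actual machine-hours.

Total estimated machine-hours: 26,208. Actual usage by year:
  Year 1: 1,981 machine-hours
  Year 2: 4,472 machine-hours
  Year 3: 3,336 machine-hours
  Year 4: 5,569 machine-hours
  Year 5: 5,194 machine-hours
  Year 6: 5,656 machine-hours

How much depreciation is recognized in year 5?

Depreciable base = $906,516 − $198,900 = $707,616.
Rate = $707,616 / 26,208 machine-hours = $27 per machine-hour.
Year 1: 1,981 × $27 = $53,487. Book value $853,029.
Year 2: 4,472 × $27 = $120,744. Book value $732,285.
Year 3: 3,336 × $27 = $90,072. Book value $642,213.
Year 4: 5,569 × $27 = $150,363. Book value $491,850.
Year 5: 5,194 × $27 = $140,238. Book value $351,612.

$140,238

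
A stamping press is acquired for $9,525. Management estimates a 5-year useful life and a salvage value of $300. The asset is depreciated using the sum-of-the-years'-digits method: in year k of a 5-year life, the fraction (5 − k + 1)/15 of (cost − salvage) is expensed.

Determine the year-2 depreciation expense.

Depreciable base = $9,525 − $300 = $9,225.
Sum of the years' digits = 5+4+3+2+1 = 15.
Year 1: $9,225 × 5/15 = $3,075. Book value $6,450.
Year 2: $9,225 × 4/15 = $2,460. Book value $3,990.

$2,460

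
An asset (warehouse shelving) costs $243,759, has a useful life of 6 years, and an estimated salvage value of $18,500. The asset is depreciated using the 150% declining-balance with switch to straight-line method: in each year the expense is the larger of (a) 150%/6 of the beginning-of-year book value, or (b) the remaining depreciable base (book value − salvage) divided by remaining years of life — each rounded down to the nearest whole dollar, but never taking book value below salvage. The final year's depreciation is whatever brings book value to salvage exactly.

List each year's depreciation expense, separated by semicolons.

Depreciable base = $243,759 − $18,500 = $225,259.
Year 1: DB = ⌊$243,759 × 150%/6⌋ = $60,939; SL = ⌊$225,259/6⌋ = $37,543 → take DB $60,939. Book value $182,820.
Year 2: DB = ⌊$182,820 × 150%/6⌋ = $45,705; SL = ⌊$164,320/5⌋ = $32,864 → take DB $45,705. Book value $137,115.
Year 3: DB = ⌊$137,115 × 150%/6⌋ = $34,278; SL = ⌊$118,615/4⌋ = $29,653 → take DB $34,278. Book value $102,837.
Year 4: DB = ⌊$102,837 × 150%/6⌋ = $25,709; SL = ⌊$84,337/3⌋ = $28,112 → take SL $28,112. Book value $74,725.
Year 5: DB = ⌊$74,725 × 150%/6⌋ = $18,681; SL = ⌊$56,225/2⌋ = $28,112 → take SL $28,112. Book value $46,613.
Year 6 (final): $46,613 − $18,500 = $28,113. Book value $18,500.

$60,939; $45,705; $34,278; $28,112; $28,112; $28,113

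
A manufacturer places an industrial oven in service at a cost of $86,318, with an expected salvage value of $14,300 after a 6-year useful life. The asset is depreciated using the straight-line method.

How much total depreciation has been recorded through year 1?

Depreciable base = $86,318 − $14,300 = $72,018.
Annual expense = $72,018 / 6 = $12,003.
End of year 1: book value $74,315.
Accumulated through year 1 = $86,318 − $74,315 = $12,003.

$12,003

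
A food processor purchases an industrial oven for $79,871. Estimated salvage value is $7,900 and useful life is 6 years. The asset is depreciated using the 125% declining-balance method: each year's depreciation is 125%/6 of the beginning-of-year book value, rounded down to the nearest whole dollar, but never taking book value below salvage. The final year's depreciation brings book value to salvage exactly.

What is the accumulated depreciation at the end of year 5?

Depreciable base = $79,871 − $7,900 = $71,971.
Year 1: ⌊$79,871 × 125%/6⌋ = $16,639. Book value $63,232.
Year 2: ⌊$63,232 × 125%/6⌋ = $13,173. Book value $50,059.
Year 3: ⌊$50,059 × 125%/6⌋ = $10,428. Book value $39,631.
Year 4: ⌊$39,631 × 125%/6⌋ = $8,256. Book value $31,375.
Year 5: ⌊$31,375 × 125%/6⌋ = $6,536. Book value $24,839.
Accumulated through year 5 = $79,871 − $24,839 = $55,032.

$55,032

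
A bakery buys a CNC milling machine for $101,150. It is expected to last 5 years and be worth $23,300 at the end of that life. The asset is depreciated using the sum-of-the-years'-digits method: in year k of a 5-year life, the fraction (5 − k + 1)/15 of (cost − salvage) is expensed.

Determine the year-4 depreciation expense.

$10,380

Depreciable base = $101,150 − $23,300 = $77,850.
Sum of the years' digits = 5+4+3+2+1 = 15.
Year 1: $77,850 × 5/15 = $25,950. Book value $75,200.
Year 2: $77,850 × 4/15 = $20,760. Book value $54,440.
Year 3: $77,850 × 3/15 = $15,570. Book value $38,870.
Year 4: $77,850 × 2/15 = $10,380. Book value $28,490.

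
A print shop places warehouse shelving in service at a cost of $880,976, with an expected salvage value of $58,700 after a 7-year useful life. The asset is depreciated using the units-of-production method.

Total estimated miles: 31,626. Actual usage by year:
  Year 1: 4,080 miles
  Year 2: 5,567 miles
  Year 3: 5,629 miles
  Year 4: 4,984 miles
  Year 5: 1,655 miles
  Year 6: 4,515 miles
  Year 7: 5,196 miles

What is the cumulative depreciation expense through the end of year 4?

$526,760

Depreciable base = $880,976 − $58,700 = $822,276.
Rate = $822,276 / 31,626 miles = $26 per mile.
Year 1: 4,080 × $26 = $106,080. Book value $774,896.
Year 2: 5,567 × $26 = $144,742. Book value $630,154.
Year 3: 5,629 × $26 = $146,354. Book value $483,800.
Year 4: 4,984 × $26 = $129,584. Book value $354,216.
Accumulated through year 4 = $880,976 − $354,216 = $526,760.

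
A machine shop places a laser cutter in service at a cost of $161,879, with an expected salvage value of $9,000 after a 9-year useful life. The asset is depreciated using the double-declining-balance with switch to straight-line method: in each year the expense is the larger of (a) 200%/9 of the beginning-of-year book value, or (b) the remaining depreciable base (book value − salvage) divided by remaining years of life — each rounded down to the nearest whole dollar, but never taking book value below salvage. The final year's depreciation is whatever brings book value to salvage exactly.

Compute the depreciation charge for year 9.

Depreciable base = $161,879 − $9,000 = $152,879.
Year 1: DB = ⌊$161,879 × 200%/9⌋ = $35,973; SL = ⌊$152,879/9⌋ = $16,986 → take DB $35,973. Book value $125,906.
Year 2: DB = ⌊$125,906 × 200%/9⌋ = $27,979; SL = ⌊$116,906/8⌋ = $14,613 → take DB $27,979. Book value $97,927.
Year 3: DB = ⌊$97,927 × 200%/9⌋ = $21,761; SL = ⌊$88,927/7⌋ = $12,703 → take DB $21,761. Book value $76,166.
Year 4: DB = ⌊$76,166 × 200%/9⌋ = $16,925; SL = ⌊$67,166/6⌋ = $11,194 → take DB $16,925. Book value $59,241.
Year 5: DB = ⌊$59,241 × 200%/9⌋ = $13,164; SL = ⌊$50,241/5⌋ = $10,048 → take DB $13,164. Book value $46,077.
Year 6: DB = ⌊$46,077 × 200%/9⌋ = $10,239; SL = ⌊$37,077/4⌋ = $9,269 → take DB $10,239. Book value $35,838.
Year 7: DB = ⌊$35,838 × 200%/9⌋ = $7,964; SL = ⌊$26,838/3⌋ = $8,946 → take SL $8,946. Book value $26,892.
Year 8: DB = ⌊$26,892 × 200%/9⌋ = $5,976; SL = ⌊$17,892/2⌋ = $8,946 → take SL $8,946. Book value $17,946.
Year 9 (final): $17,946 − $9,000 = $8,946. Book value $9,000.

$8,946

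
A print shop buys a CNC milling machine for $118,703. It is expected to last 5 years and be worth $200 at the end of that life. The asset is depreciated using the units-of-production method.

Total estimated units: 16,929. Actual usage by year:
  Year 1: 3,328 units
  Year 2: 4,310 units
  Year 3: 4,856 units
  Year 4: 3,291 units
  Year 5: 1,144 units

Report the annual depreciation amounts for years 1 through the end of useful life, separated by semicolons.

$23,296; $30,170; $33,992; $23,037; $8,008

Depreciable base = $118,703 − $200 = $118,503.
Rate = $118,503 / 16,929 units = $7 per unit.
Year 1: 3,328 × $7 = $23,296. Book value $95,407.
Year 2: 4,310 × $7 = $30,170. Book value $65,237.
Year 3: 4,856 × $7 = $33,992. Book value $31,245.
Year 4: 3,291 × $7 = $23,037. Book value $8,208.
Year 5: 1,144 × $7 = $8,008. Book value $200.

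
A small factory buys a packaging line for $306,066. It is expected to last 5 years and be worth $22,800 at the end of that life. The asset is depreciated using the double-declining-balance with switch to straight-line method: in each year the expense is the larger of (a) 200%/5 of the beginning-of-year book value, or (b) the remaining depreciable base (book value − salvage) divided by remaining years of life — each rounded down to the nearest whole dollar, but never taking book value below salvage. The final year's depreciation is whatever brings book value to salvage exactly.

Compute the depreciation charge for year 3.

$44,073

Depreciable base = $306,066 − $22,800 = $283,266.
Year 1: DB = ⌊$306,066 × 200%/5⌋ = $122,426; SL = ⌊$283,266/5⌋ = $56,653 → take DB $122,426. Book value $183,640.
Year 2: DB = ⌊$183,640 × 200%/5⌋ = $73,456; SL = ⌊$160,840/4⌋ = $40,210 → take DB $73,456. Book value $110,184.
Year 3: DB = ⌊$110,184 × 200%/5⌋ = $44,073; SL = ⌊$87,384/3⌋ = $29,128 → take DB $44,073. Book value $66,111.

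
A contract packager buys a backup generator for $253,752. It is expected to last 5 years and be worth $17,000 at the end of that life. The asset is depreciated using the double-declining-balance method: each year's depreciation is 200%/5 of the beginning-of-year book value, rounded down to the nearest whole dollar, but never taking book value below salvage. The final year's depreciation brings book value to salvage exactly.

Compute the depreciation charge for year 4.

Depreciable base = $253,752 − $17,000 = $236,752.
Year 1: ⌊$253,752 × 200%/5⌋ = $101,500. Book value $152,252.
Year 2: ⌊$152,252 × 200%/5⌋ = $60,900. Book value $91,352.
Year 3: ⌊$91,352 × 200%/5⌋ = $36,540. Book value $54,812.
Year 4: ⌊$54,812 × 200%/5⌋ = $21,924. Book value $32,888.

$21,924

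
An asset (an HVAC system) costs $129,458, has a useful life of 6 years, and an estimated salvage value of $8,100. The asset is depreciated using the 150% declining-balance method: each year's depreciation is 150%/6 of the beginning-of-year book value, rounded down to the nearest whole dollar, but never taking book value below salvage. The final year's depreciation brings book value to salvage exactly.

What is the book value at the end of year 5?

Depreciable base = $129,458 − $8,100 = $121,358.
Year 1: ⌊$129,458 × 150%/6⌋ = $32,364. Book value $97,094.
Year 2: ⌊$97,094 × 150%/6⌋ = $24,273. Book value $72,821.
Year 3: ⌊$72,821 × 150%/6⌋ = $18,205. Book value $54,616.
Year 4: ⌊$54,616 × 150%/6⌋ = $13,654. Book value $40,962.
Year 5: ⌊$40,962 × 150%/6⌋ = $10,240. Book value $30,722.

$30,722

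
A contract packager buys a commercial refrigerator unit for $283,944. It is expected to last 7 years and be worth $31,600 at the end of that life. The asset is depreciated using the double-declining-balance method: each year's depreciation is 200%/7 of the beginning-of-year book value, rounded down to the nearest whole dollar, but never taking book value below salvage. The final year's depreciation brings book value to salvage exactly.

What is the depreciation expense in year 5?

Depreciable base = $283,944 − $31,600 = $252,344.
Year 1: ⌊$283,944 × 200%/7⌋ = $81,126. Book value $202,818.
Year 2: ⌊$202,818 × 200%/7⌋ = $57,948. Book value $144,870.
Year 3: ⌊$144,870 × 200%/7⌋ = $41,391. Book value $103,479.
Year 4: ⌊$103,479 × 200%/7⌋ = $29,565. Book value $73,914.
Year 5: ⌊$73,914 × 200%/7⌋ = $21,118. Book value $52,796.

$21,118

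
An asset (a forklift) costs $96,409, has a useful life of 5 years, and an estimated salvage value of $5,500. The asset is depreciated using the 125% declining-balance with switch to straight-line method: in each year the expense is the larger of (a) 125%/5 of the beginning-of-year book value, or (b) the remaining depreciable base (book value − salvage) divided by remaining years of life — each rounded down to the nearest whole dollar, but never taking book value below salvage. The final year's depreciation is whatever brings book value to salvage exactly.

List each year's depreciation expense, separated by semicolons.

$24,102; $18,076; $16,243; $16,244; $16,244

Depreciable base = $96,409 − $5,500 = $90,909.
Year 1: DB = ⌊$96,409 × 125%/5⌋ = $24,102; SL = ⌊$90,909/5⌋ = $18,181 → take DB $24,102. Book value $72,307.
Year 2: DB = ⌊$72,307 × 125%/5⌋ = $18,076; SL = ⌊$66,807/4⌋ = $16,701 → take DB $18,076. Book value $54,231.
Year 3: DB = ⌊$54,231 × 125%/5⌋ = $13,557; SL = ⌊$48,731/3⌋ = $16,243 → take SL $16,243. Book value $37,988.
Year 4: DB = ⌊$37,988 × 125%/5⌋ = $9,497; SL = ⌊$32,488/2⌋ = $16,244 → take SL $16,244. Book value $21,744.
Year 5 (final): $21,744 − $5,500 = $16,244. Book value $5,500.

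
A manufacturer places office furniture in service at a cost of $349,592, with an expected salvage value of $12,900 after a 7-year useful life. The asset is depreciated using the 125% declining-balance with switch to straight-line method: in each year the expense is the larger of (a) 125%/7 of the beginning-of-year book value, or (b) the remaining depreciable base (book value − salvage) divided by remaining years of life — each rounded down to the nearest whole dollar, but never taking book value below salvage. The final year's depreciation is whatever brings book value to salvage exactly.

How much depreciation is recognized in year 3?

Depreciable base = $349,592 − $12,900 = $336,692.
Year 1: DB = ⌊$349,592 × 125%/7⌋ = $62,427; SL = ⌊$336,692/7⌋ = $48,098 → take DB $62,427. Book value $287,165.
Year 2: DB = ⌊$287,165 × 125%/7⌋ = $51,279; SL = ⌊$274,265/6⌋ = $45,710 → take DB $51,279. Book value $235,886.
Year 3: DB = ⌊$235,886 × 125%/7⌋ = $42,122; SL = ⌊$222,986/5⌋ = $44,597 → take SL $44,597. Book value $191,289.

$44,597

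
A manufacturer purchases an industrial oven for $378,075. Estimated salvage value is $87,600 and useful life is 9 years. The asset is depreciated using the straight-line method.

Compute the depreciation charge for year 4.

$32,275

Depreciable base = $378,075 − $87,600 = $290,475.
Annual expense = $290,475 / 9 = $32,275.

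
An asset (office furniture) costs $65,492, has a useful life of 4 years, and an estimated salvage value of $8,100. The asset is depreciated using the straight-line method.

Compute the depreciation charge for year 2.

Depreciable base = $65,492 − $8,100 = $57,392.
Annual expense = $57,392 / 4 = $14,348.

$14,348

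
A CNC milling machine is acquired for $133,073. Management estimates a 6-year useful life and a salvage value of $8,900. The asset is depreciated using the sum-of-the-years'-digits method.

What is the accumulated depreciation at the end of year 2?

$65,043

Depreciable base = $133,073 − $8,900 = $124,173.
Sum of the years' digits = 6+5+4+3+2+1 = 21.
Year 1: $124,173 × 6/21 = $35,478. Book value $97,595.
Year 2: $124,173 × 5/21 = $29,565. Book value $68,030.
Accumulated through year 2 = $133,073 − $68,030 = $65,043.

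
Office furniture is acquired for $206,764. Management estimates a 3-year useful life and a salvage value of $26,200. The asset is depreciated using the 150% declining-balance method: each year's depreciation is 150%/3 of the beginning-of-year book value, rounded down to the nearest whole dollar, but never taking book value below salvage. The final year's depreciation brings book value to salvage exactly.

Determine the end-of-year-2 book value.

Depreciable base = $206,764 − $26,200 = $180,564.
Year 1: ⌊$206,764 × 150%/3⌋ = $103,382. Book value $103,382.
Year 2: ⌊$103,382 × 150%/3⌋ = $51,691. Book value $51,691.

$51,691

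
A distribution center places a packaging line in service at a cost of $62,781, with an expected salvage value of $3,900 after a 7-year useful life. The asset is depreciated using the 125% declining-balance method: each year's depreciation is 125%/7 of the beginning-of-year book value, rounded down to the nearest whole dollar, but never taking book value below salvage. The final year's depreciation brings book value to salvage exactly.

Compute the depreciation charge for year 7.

$15,388

Depreciable base = $62,781 − $3,900 = $58,881.
Year 1: ⌊$62,781 × 125%/7⌋ = $11,210. Book value $51,571.
Year 2: ⌊$51,571 × 125%/7⌋ = $9,209. Book value $42,362.
Year 3: ⌊$42,362 × 125%/7⌋ = $7,564. Book value $34,798.
Year 4: ⌊$34,798 × 125%/7⌋ = $6,213. Book value $28,585.
Year 5: ⌊$28,585 × 125%/7⌋ = $5,104. Book value $23,481.
Year 6: ⌊$23,481 × 125%/7⌋ = $4,193. Book value $19,288.
Year 7 (final): $19,288 − $3,900 = $15,388. Book value $3,900.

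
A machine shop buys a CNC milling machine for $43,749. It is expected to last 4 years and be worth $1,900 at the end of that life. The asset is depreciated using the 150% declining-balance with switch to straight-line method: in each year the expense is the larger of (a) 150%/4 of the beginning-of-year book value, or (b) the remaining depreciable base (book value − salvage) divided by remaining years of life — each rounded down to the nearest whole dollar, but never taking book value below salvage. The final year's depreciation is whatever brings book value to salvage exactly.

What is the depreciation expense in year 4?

Depreciable base = $43,749 − $1,900 = $41,849.
Year 1: DB = ⌊$43,749 × 150%/4⌋ = $16,405; SL = ⌊$41,849/4⌋ = $10,462 → take DB $16,405. Book value $27,344.
Year 2: DB = ⌊$27,344 × 150%/4⌋ = $10,254; SL = ⌊$25,444/3⌋ = $8,481 → take DB $10,254. Book value $17,090.
Year 3: DB = ⌊$17,090 × 150%/4⌋ = $6,408; SL = ⌊$15,190/2⌋ = $7,595 → take SL $7,595. Book value $9,495.
Year 4 (final): $9,495 − $1,900 = $7,595. Book value $1,900.

$7,595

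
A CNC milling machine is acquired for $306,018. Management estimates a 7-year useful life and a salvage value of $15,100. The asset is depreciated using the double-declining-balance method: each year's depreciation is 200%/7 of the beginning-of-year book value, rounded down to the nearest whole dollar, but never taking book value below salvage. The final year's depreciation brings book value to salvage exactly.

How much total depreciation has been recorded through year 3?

$194,494

Depreciable base = $306,018 − $15,100 = $290,918.
Year 1: ⌊$306,018 × 200%/7⌋ = $87,433. Book value $218,585.
Year 2: ⌊$218,585 × 200%/7⌋ = $62,452. Book value $156,133.
Year 3: ⌊$156,133 × 200%/7⌋ = $44,609. Book value $111,524.
Accumulated through year 3 = $306,018 − $111,524 = $194,494.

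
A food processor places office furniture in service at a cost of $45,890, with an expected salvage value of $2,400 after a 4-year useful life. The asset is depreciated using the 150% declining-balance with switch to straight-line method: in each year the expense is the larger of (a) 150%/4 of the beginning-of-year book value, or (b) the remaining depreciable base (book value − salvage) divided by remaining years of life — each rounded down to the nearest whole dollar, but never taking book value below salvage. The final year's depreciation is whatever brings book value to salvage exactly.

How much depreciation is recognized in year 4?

Depreciable base = $45,890 − $2,400 = $43,490.
Year 1: DB = ⌊$45,890 × 150%/4⌋ = $17,208; SL = ⌊$43,490/4⌋ = $10,872 → take DB $17,208. Book value $28,682.
Year 2: DB = ⌊$28,682 × 150%/4⌋ = $10,755; SL = ⌊$26,282/3⌋ = $8,760 → take DB $10,755. Book value $17,927.
Year 3: DB = ⌊$17,927 × 150%/4⌋ = $6,722; SL = ⌊$15,527/2⌋ = $7,763 → take SL $7,763. Book value $10,164.
Year 4 (final): $10,164 − $2,400 = $7,764. Book value $2,400.

$7,764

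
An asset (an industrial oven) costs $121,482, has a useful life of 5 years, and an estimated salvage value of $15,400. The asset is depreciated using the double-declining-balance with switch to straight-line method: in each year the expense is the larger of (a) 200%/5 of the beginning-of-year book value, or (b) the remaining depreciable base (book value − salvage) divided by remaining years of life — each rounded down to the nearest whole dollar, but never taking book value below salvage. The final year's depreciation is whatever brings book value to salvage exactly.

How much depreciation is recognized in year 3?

Depreciable base = $121,482 − $15,400 = $106,082.
Year 1: DB = ⌊$121,482 × 200%/5⌋ = $48,592; SL = ⌊$106,082/5⌋ = $21,216 → take DB $48,592. Book value $72,890.
Year 2: DB = ⌊$72,890 × 200%/5⌋ = $29,156; SL = ⌊$57,490/4⌋ = $14,372 → take DB $29,156. Book value $43,734.
Year 3: DB = ⌊$43,734 × 200%/5⌋ = $17,493; SL = ⌊$28,334/3⌋ = $9,444 → take DB $17,493. Book value $26,241.

$17,493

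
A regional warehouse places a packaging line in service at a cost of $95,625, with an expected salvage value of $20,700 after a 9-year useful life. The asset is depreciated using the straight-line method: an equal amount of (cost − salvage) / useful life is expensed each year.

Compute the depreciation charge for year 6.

$8,325

Depreciable base = $95,625 − $20,700 = $74,925.
Annual expense = $74,925 / 9 = $8,325.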